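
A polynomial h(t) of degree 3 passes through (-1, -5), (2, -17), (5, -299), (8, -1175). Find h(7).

Forward differences of the values at t = -1, 2, 5, 8:
  h  : -5  -17  -299  -1175
  Δ  : -12  -282  -876
  Δ^2: -270  -594
  Δ^3: -324
The third differences are constant, confirming degree 3.
Interpolating (Newton forward form) and evaluating at t = 7 gives h(7) = -797.

-797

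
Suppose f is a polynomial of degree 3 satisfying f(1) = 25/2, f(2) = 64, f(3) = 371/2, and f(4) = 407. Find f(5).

Write f(n) = an^3 + bn^2 + cn + d. Substituting each data point gives a linear system:
  a + b + c + d = 25/2
  8a + 4b + 2c + d = 64
  27a + 9b + 3c + d = 371/2
  64a + 16b + 4c + d = 407
Solving the system yields a = 5, b = 5, c = 3/2, d = 1.
So f(n) = 5n^3 + 5n^2 + (3/2)n + 1.
Then f(5) = 1517/2.

1517/2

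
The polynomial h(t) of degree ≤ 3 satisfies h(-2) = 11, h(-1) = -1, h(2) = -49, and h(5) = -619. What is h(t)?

Write h(t) = at^3 + bt^2 + ct + d. Substituting each data point gives a linear system:
  -8a + 4b - 2c + d = 11
  -a + b - c + d = -1
  8a + 4b + 2c + d = -49
  125a + 25b + 5c + d = -619
Solving the system yields a = -4, b = -5, c = 1, d = 1.
So h(t) = -4t^3 - 5t^2 + t + 1.
Check: h(-1) = -1. ✓

h(t) = -4t^3 - 5t^2 + t + 1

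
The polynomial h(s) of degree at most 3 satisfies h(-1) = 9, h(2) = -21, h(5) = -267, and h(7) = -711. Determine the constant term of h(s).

Write h(s) = as^3 + bs^2 + cs + d. Substituting each data point gives a linear system:
  -a + b - c + d = 9
  8a + 4b + 2c + d = -21
  125a + 25b + 5c + d = -267
  343a + 49b + 7c + d = -711
Solving the system yields a = -2, b = 0, c = -4, d = 3.
So h(s) = -2s³ - 4s + 3.
The constant term is 3.

3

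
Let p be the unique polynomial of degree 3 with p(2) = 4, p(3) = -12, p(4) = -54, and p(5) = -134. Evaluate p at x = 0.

6

Write p(x) = ax^3 + bx^2 + cx + d. Substituting each data point gives a linear system:
  8a + 4b + 2c + d = 4
  27a + 9b + 3c + d = -12
  64a + 16b + 4c + d = -54
  125a + 25b + 5c + d = -134
Solving the system yields a = -2, b = 5, c = -3, d = 6.
So p(x) = -2x³ + 5x² - 3x + 6.
Then p(0) = 6.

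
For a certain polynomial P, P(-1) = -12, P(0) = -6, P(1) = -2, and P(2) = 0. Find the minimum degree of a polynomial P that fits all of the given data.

Forward differences of the values at n = -1, 0, 1, 2:
  P  : -12  -6  -2  0
  Δ  : 6  4  2
  Δ^2: -2  -2
  Δ^3: 0
The second differences are constant (-2) and nonzero, while all higher differences vanish, so the minimal degree is 2.

2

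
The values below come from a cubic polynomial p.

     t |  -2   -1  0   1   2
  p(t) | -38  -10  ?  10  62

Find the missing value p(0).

The 4 known points determine the degree-3 polynomial uniquely.
Write p(t) = at^3 + bt^2 + ct + d. Substituting each data point gives a linear system:
  -8a + 4b - 2c + d = -38
  -a + b - c + d = -10
  a + b + c + d = 10
  8a + 4b + 2c + d = 62
Solving the system yields a = 5, b = 4, c = 5, d = -4.
So p(t) = 5t^3 + 4t^2 + 5t - 4.
Then p(0) = -4.

-4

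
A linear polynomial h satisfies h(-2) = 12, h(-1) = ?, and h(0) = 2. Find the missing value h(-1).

The 2 known points determine the degree-1 polynomial uniquely.
Write h(n) = an + b. Substituting each data point gives a linear system:
  -2a + b = 12
  b = 2
Solving the system yields a = -5, b = 2.
So h(n) = -5n + 2.
Then h(-1) = 7.

7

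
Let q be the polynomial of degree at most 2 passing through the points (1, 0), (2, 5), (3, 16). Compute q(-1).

8

Write q(s) = as^2 + bs + c. Substituting each data point gives a linear system:
  a + b + c = 0
  4a + 2b + c = 5
  9a + 3b + c = 16
Solving the system yields a = 3, b = -4, c = 1.
So q(s) = 3s² - 4s + 1.
Then q(-1) = 8.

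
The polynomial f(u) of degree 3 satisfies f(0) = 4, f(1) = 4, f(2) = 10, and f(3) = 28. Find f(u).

f(u) = u^3 - u + 4

Write f(u) = au^3 + bu^2 + cu + d. Substituting each data point gives a linear system:
  d = 4
  a + b + c + d = 4
  8a + 4b + 2c + d = 10
  27a + 9b + 3c + d = 28
Solving the system yields a = 1, b = 0, c = -1, d = 4.
So f(u) = u³ - u + 4.
Check: f(2) = 10. ✓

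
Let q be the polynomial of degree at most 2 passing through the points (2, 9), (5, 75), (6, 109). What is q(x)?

Write q(x) = ax^2 + bx + c. Substituting each data point gives a linear system:
  4a + 2b + c = 9
  25a + 5b + c = 75
  36a + 6b + c = 109
Solving the system yields a = 3, b = 1, c = -5.
So q(x) = 3x^2 + x - 5.
Check: q(2) = 9. ✓

q(x) = 3x^2 + x - 5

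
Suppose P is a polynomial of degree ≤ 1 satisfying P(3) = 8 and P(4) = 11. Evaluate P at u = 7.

Using the Lagrange interpolation formula with nodes 3, 4:
  L_0(u) = (u - 4) / -1
  L_1(u) = (u - 3) / 1
Then P(u) = 8·L_0(u) + 11·L_1(u).
Expanding and collecting terms gives P(u) = 3u - 1.
Evaluating at u = 7: P(7) = 20.

20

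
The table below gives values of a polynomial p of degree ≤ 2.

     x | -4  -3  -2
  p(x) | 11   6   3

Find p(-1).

2

Write p(x) = ax^2 + bx + c. Substituting each data point gives a linear system:
  16a - 4b + c = 11
  9a - 3b + c = 6
  4a - 2b + c = 3
Solving the system yields a = 1, b = 2, c = 3.
So p(x) = x^2 + 2x + 3.
Then p(-1) = 2.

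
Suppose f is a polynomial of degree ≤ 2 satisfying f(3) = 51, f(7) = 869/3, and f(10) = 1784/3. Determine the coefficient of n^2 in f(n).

6

Write f(n) = an^2 + bn + c. Substituting each data point gives a linear system:
  9a + 3b + c = 51
  49a + 7b + c = 869/3
  100a + 10b + c = 1784/3
Solving the system yields a = 6, b = -1/3, c = -2.
So f(n) = 6n² - (1/3)n - 2.
The leading coefficient is 6.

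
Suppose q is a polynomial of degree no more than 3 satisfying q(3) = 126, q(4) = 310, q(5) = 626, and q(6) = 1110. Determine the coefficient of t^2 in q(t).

Write q(t) = at^3 + bt^2 + ct + d. Substituting each data point gives a linear system:
  27a + 9b + 3c + d = 126
  64a + 16b + 4c + d = 310
  125a + 25b + 5c + d = 626
  216a + 36b + 6c + d = 1110
Solving the system yields a = 6, b = -6, c = 4, d = 6.
So q(t) = 6t^3 - 6t^2 + 4t + 6.
The coefficient of t^2 is -6.

-6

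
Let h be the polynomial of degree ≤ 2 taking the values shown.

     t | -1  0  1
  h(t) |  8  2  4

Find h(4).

58

Write h(t) = at^2 + bt + c. Substituting each data point gives a linear system:
  a - b + c = 8
  c = 2
  a + b + c = 4
Solving the system yields a = 4, b = -2, c = 2.
So h(t) = 4t² - 2t + 2.
Then h(4) = 58.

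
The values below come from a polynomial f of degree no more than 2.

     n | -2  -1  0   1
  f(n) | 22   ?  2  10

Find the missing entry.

6

On equispaced nodes a degree-2 polynomial has vanishing third forward difference, so
  - f(-2) + 3·f(-1) - 3·f(0) + f(1) = 0.
Substituting the known values and solving for f(-1):
  3·f(-1) = 18
  f(-1) = 6.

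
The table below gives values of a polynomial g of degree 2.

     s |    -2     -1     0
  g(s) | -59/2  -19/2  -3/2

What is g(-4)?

-211/2

Using the Lagrange interpolation formula with nodes -2, -1, 0:
  L_0(s) = (s + 1)s / 2
  L_1(s) = (s + 2)s / -1
  L_2(s) = (s + 2)(s + 1) / 2
Then g(s) = -59/2·L_0(s) - 19/2·L_1(s) - 3/2·L_2(s).
Expanding and collecting terms gives g(s) = -6s² + 2s - 3/2.
Evaluating at s = -4: g(-4) = -211/2.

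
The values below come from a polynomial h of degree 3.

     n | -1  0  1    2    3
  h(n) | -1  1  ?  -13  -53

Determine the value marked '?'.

1

The 4 known points determine the degree-3 polynomial uniquely.
Write h(n) = an^3 + bn^2 + cn + d. Substituting each data point gives a linear system:
  -a + b - c + d = -1
  d = 1
  8a + 4b + 2c + d = -13
  27a + 9b + 3c + d = -53
Solving the system yields a = -2, b = -1, c = 3, d = 1.
So h(n) = -2n^3 - n^2 + 3n + 1.
Then h(1) = 1.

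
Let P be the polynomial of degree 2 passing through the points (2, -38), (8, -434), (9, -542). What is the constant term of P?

-2

Write P(u) = au^2 + bu + c. Substituting each data point gives a linear system:
  4a + 2b + c = -38
  64a + 8b + c = -434
  81a + 9b + c = -542
Solving the system yields a = -6, b = -6, c = -2.
So P(u) = -6u² - 6u - 2.
The constant term is -2.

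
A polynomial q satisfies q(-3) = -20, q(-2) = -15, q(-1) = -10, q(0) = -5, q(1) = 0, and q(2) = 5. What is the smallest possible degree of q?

1

Forward differences of the values at s = -3, -2, -1, 0, 1, 2:
  q  : -20  -15  -10  -5  0  5
  Δ  : 5  5  5  5  5
  Δ^2: 0  0  0  0
  Δ^3: 0  0  0
  Δ^4: 0  0
  Δ^5: 0
The first differences are constant (5) and nonzero, while all higher differences vanish, so the minimal degree is 1.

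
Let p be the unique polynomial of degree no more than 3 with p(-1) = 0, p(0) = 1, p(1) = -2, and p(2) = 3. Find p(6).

Forward differences of the values at u = -1, 0, 1, 2:
  p  : 0  1  -2  3
  Δ  : 1  -3  5
  Δ^2: -4  8
  Δ^3: 12
The third differences are constant, confirming degree 3.
Interpolating (Newton forward form) and evaluating at u = 6 gives p(6) = 343.

343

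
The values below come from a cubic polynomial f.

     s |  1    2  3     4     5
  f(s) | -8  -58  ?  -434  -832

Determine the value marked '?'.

The 4 known points determine the degree-3 polynomial uniquely.
Write f(s) = as^3 + bs^2 + cs + d. Substituting each data point gives a linear system:
  a + b + c + d = -8
  8a + 4b + 2c + d = -58
  64a + 16b + 4c + d = -434
  125a + 25b + 5c + d = -832
Solving the system yields a = -6, b = -4, c = 4, d = -2.
So f(s) = -6s^3 - 4s^2 + 4s - 2.
Then f(3) = -188.

-188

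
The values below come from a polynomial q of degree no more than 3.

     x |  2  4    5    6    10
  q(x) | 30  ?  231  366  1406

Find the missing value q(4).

134

The 4 known points determine the degree-3 polynomial uniquely.
Write q(x) = ax^3 + bx^2 + cx + d. Substituting each data point gives a linear system:
  8a + 4b + 2c + d = 30
  125a + 25b + 5c + d = 231
  216a + 36b + 6c + d = 366
  1000a + 100b + 10c + d = 1406
Solving the system yields a = 1, b = 4, c = 0, d = 6.
So q(x) = x³ + 4x² + 6.
Then q(4) = 134.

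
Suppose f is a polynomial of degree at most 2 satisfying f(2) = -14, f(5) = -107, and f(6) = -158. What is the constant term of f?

-2

Write f(t) = at^2 + bt + c. Substituting each data point gives a linear system:
  4a + 2b + c = -14
  25a + 5b + c = -107
  36a + 6b + c = -158
Solving the system yields a = -5, b = 4, c = -2.
So f(t) = -5t^2 + 4t - 2.
The constant term is -2.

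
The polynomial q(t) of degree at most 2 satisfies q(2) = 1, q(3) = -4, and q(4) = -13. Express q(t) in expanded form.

q(t) = -2t^2 + 5t - 1

Write q(t) = at^2 + bt + c. Substituting each data point gives a linear system:
  4a + 2b + c = 1
  9a + 3b + c = -4
  16a + 4b + c = -13
Solving the system yields a = -2, b = 5, c = -1.
So q(t) = -2t^2 + 5t - 1.
Check: q(4) = -13. ✓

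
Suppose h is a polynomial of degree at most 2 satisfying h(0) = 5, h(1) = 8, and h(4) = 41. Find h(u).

h(u) = 2u^2 + u + 5

Write h(u) = au^2 + bu + c. Substituting each data point gives a linear system:
  c = 5
  a + b + c = 8
  16a + 4b + c = 41
Solving the system yields a = 2, b = 1, c = 5.
So h(u) = 2u² + u + 5.
Check: h(0) = 5. ✓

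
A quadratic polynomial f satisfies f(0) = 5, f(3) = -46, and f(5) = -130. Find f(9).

-418

Using the Lagrange interpolation formula with nodes 0, 3, 5:
  L_0(n) = (n - 3)(n - 5) / 15
  L_1(n) = n(n - 5) / -6
  L_2(n) = n(n - 3) / 10
Then f(n) = 5·L_0(n) - 46·L_1(n) - 130·L_2(n).
Expanding and collecting terms gives f(n) = -5n^2 - 2n + 5.
Evaluating at n = 9: f(9) = -418.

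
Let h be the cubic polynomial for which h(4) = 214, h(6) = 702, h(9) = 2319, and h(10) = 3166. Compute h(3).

Using the Lagrange interpolation formula with nodes 4, 6, 9, 10:
  L_0(x) = (x - 6)(x - 9)(x - 10) / -60
  L_1(x) = (x - 4)(x - 9)(x - 10) / 24
  L_2(x) = (x - 4)(x - 6)(x - 10) / -15
  L_3(x) = (x - 4)(x - 6)(x - 9) / 24
Then h(x) = 214·L_0(x) + 702·L_1(x) + 2319·L_2(x) + 3166·L_3(x).
Expanding and collecting terms gives h(x) = 3x³ + 2x² - 4x + 6.
Evaluating at x = 3: h(3) = 93.

93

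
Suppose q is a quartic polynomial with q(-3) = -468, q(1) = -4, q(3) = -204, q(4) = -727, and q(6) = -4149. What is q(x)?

q(x) = -4x^4 + 5x^3 - x^2 - x - 3

Using the Lagrange interpolation formula with nodes -3, 1, 3, 4, 6:
  L_0(x) = (x - 1)(x - 3)(x - 4)(x - 6) / 1512
  L_1(x) = (x + 3)(x - 3)(x - 4)(x - 6) / -120
  L_2(x) = (x + 3)(x - 1)(x - 4)(x - 6) / 36
  L_3(x) = (x + 3)(x - 1)(x - 3)(x - 6) / -42
  L_4(x) = (x + 3)(x - 1)(x - 3)(x - 4) / 270
Then q(x) = -468·L_0(x) - 4·L_1(x) - 204·L_2(x) - 727·L_3(x) - 4149·L_4(x).
Expanding and collecting terms gives q(x) = -4x⁴ + 5x³ - x² - x - 3.
Check: q(6) = -4149. ✓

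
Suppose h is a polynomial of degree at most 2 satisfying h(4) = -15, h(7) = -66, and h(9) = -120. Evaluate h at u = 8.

Write h(u) = au^2 + bu + c. Substituting each data point gives a linear system:
  16a + 4b + c = -15
  49a + 7b + c = -66
  81a + 9b + c = -120
Solving the system yields a = -2, b = 5, c = -3.
So h(u) = -2u² + 5u - 3.
Then h(8) = -91.

-91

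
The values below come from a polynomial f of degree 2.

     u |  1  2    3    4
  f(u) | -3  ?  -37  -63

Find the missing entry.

The 3 known points determine the degree-2 polynomial uniquely.
Write f(u) = au^2 + bu + c. Substituting each data point gives a linear system:
  a + b + c = -3
  9a + 3b + c = -37
  16a + 4b + c = -63
Solving the system yields a = -3, b = -5, c = 5.
So f(u) = -3u² - 5u + 5.
Then f(2) = -17.

-17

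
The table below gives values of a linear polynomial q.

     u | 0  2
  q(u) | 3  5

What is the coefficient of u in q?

Write q(u) = au + b. Substituting each data point gives a linear system:
  b = 3
  2a + b = 5
Solving the system yields a = 1, b = 3.
So q(u) = u + 3.
The leading coefficient is 1.

1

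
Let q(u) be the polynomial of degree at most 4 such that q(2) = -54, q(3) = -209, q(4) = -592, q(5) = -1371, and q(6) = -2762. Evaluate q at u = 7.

Forward differences of the values at u = 2, 3, 4, 5, 6:
  q  : -54  -209  -592  -1371  -2762
  Δ  : -155  -383  -779  -1391
  Δ^2: -228  -396  -612
  Δ^3: -168  -216
  Δ^4: -48
The fourth differences are constant, confirming degree 4.
Interpolating (Newton forward form) and evaluating at u = 7 gives q(7) = -5029.

-5029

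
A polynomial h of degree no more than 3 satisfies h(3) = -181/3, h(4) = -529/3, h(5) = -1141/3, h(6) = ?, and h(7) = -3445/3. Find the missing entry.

The 4 known points determine the degree-3 polynomial uniquely.
Write h(t) = at^3 + bt^2 + ct + d. Substituting each data point gives a linear system:
  27a + 9b + 3c + d = -181/3
  64a + 16b + 4c + d = -529/3
  125a + 25b + 5c + d = -1141/3
  343a + 49b + 7c + d = -3445/3
Solving the system yields a = -4, b = 4, c = 4, d = -1/3.
So h(t) = -4t³ + 4t² + 4t - 1/3.
Then h(6) = -2089/3.

-2089/3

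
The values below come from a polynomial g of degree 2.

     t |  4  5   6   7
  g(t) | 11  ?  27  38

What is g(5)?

The 3 known points determine the degree-2 polynomial uniquely.
Write g(t) = at^2 + bt + c. Substituting each data point gives a linear system:
  16a + 4b + c = 11
  36a + 6b + c = 27
  49a + 7b + c = 38
Solving the system yields a = 1, b = -2, c = 3.
So g(t) = t² - 2t + 3.
Then g(5) = 18.

18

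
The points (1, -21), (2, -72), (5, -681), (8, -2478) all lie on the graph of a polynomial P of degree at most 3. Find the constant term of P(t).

Write P(t) = at^3 + bt^2 + ct + d. Substituting each data point gives a linear system:
  a + b + c + d = -21
  8a + 4b + 2c + d = -72
  125a + 25b + 5c + d = -681
  512a + 64b + 8c + d = -2478
Solving the system yields a = -4, b = -6, c = -5, d = -6.
So P(t) = -4t³ - 6t² - 5t - 6.
The constant term is -6.

-6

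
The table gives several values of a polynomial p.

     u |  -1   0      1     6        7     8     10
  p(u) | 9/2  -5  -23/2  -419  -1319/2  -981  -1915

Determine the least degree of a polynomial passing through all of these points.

3

Divided differences on the nodes -1, 0, 1, 6, 7, 8, 10:
  order 0: 9/2  -5  -23/2  -419  -1319/2  -981  -1915
  order 1: -19/2  -13/2  -163/2  -481/2  -643/2  -467
  order 2: 3/2  -25/2  -53/2  -81/2  -97/2
  order 3: -2  -2  -2  -2
  order 4: 0  0  0
  order 5: 0  0
  order 6: 0
The order-3 divided differences are all -2 (nonzero) and every higher order vanishes, so the data lies on a polynomial of degree exactly 3.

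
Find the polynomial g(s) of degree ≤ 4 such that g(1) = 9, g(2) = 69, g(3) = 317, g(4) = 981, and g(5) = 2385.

Write g(s) = as^4 + bs^3 + cs^2 + ds + e. Substituting each data point gives a linear system:
  a + b + c + d + e = 9
  16a + 8b + 4c + 2d + e = 69
  81a + 27b + 9c + 3d + e = 317
  256a + 64b + 16c + 4d + e = 981
  625a + 125b + 25c + 5d + e = 2385
Solving the system yields a = 4, b = -2, c = 6, d = -4, e = 5.
So g(s) = 4s⁴ - 2s³ + 6s² - 4s + 5.
Check: g(5) = 2385. ✓

g(s) = 4s^4 - 2s^3 + 6s^2 - 4s + 5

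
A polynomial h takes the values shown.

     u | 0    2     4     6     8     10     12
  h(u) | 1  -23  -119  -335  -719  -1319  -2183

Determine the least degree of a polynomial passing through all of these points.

Forward differences of the values at u = 0, 2, 4, 6, 8, 10, 12:
  h  : 1  -23  -119  -335  -719  -1319  -2183
  Δ  : -24  -96  -216  -384  -600  -864
  Δ^2: -72  -120  -168  -216  -264
  Δ^3: -48  -48  -48  -48
  Δ^4: 0  0  0
  Δ^5: 0  0
  Δ^6: 0
The third differences are constant (-48) and nonzero, while all higher differences vanish, so the minimal degree is 3.

3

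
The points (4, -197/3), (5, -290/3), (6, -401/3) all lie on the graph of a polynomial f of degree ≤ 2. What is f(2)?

-65/3

Forward differences of the values at s = 4, 5, 6:
  f  : -197/3  -290/3  -401/3
  Δ  : -31  -37
  Δ^2: -6
The second differences are constant, confirming degree 2.
Interpolating (Newton forward form) and evaluating at s = 2 gives f(2) = -65/3.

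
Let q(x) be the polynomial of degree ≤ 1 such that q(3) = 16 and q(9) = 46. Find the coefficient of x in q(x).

5

Write q(x) = ax + b. Substituting each data point gives a linear system:
  3a + b = 16
  9a + b = 46
Solving the system yields a = 5, b = 1.
So q(x) = 5x + 1.
The leading coefficient is 5.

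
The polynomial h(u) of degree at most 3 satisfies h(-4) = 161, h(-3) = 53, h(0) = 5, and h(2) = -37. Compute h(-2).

Write h(u) = au^3 + bu^2 + cu + d. Substituting each data point gives a linear system:
  -64a + 16b - 4c + d = 161
  -27a + 9b - 3c + d = 53
  d = 5
  8a + 4b + 2c + d = -37
Solving the system yields a = -4, b = -5, c = 5, d = 5.
So h(u) = -4u^3 - 5u^2 + 5u + 5.
Then h(-2) = 7.

7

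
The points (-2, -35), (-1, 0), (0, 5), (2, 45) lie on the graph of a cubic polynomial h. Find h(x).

h(x) = 5x^3 + 5

Using the Lagrange interpolation formula with nodes -2, -1, 0, 2:
  L_0(x) = (x + 1)x(x - 2) / -8
  L_1(x) = (x + 2)x(x - 2) / 3
  L_2(x) = (x + 2)(x + 1)(x - 2) / -4
  L_3(x) = (x + 2)(x + 1)x / 24
Then h(x) = -35·L_0(x) + 0·L_1(x) + 5·L_2(x) + 45·L_3(x).
Expanding and collecting terms gives h(x) = 5x^3 + 5.
Check: h(0) = 5. ✓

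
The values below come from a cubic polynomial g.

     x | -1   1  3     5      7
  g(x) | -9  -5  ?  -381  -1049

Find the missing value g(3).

-81

On equispaced nodes a degree-3 polynomial has vanishing fourth forward difference, so
  g(-1) - 4·g(1) + 6·g(3) - 4·g(5) + g(7) = 0.
Substituting the known values and solving for g(3):
  6·g(3) = -486
  g(3) = -81.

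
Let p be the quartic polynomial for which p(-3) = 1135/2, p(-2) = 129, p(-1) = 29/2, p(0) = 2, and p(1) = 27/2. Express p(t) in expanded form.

Write p(t) = at^4 + bt^3 + ct^2 + dt + e. Substituting each data point gives a linear system:
  81a - 27b + 9c - 3d + e = 1135/2
  16a - 8b + 4c - 2d + e = 129
  a - b + c - d + e = 29/2
  e = 2
  a + b + c + d + e = 27/2
Solving the system yields a = 6, b = -1, c = 6, d = 1/2, e = 2.
So p(t) = 6t⁴ - t³ + 6t² + (1/2)t + 2.
Check: p(-1) = 29/2. ✓

p(t) = 6t^4 - t^3 + 6t^2 + (1/2)t + 2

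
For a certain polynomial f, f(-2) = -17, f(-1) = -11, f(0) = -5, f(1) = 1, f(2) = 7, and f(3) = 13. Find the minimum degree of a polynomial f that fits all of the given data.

1

Forward differences of the values at s = -2, -1, 0, 1, 2, 3:
  f  : -17  -11  -5  1  7  13
  Δ  : 6  6  6  6  6
  Δ^2: 0  0  0  0
  Δ^3: 0  0  0
  Δ^4: 0  0
  Δ^5: 0
The first differences are constant (6) and nonzero, while all higher differences vanish, so the minimal degree is 1.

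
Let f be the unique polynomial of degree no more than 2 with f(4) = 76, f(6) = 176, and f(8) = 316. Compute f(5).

121

Forward differences of the values at u = 4, 6, 8:
  f  : 76  176  316
  Δ  : 100  140
  Δ^2: 40
The second differences are constant, confirming degree 2.
Interpolating (Newton forward form) and evaluating at u = 5 gives f(5) = 121.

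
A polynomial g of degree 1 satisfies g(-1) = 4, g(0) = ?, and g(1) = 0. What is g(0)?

2

On equispaced nodes a degree-1 polynomial has vanishing second forward difference, so
  g(-1) - 2·g(0) + g(1) = 0.
Substituting the known values and solving for g(0):
  -2·g(0) = -4
  g(0) = 2.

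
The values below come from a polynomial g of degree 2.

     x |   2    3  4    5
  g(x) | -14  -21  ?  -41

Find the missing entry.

-30

On equispaced nodes a degree-2 polynomial has vanishing third forward difference, so
  - g(2) + 3·g(3) - 3·g(4) + g(5) = 0.
Substituting the known values and solving for g(4):
  -3·g(4) = 90
  g(4) = -30.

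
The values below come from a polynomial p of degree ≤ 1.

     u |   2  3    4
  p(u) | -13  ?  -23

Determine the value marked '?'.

On equispaced nodes a degree-1 polynomial has vanishing second forward difference, so
  p(2) - 2·p(3) + p(4) = 0.
Substituting the known values and solving for p(3):
  -2·p(3) = 36
  p(3) = -18.

-18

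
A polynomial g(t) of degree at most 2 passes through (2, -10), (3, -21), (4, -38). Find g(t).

g(t) = -3t^2 + 4t - 6

Write g(t) = at^2 + bt + c. Substituting each data point gives a linear system:
  4a + 2b + c = -10
  9a + 3b + c = -21
  16a + 4b + c = -38
Solving the system yields a = -3, b = 4, c = -6.
So g(t) = -3t² + 4t - 6.
Check: g(2) = -10. ✓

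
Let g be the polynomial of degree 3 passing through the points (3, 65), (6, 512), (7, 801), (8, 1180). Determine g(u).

Using the Lagrange interpolation formula with nodes 3, 6, 7, 8:
  L_0(u) = (u - 6)(u - 7)(u - 8) / -60
  L_1(u) = (u - 3)(u - 7)(u - 8) / 6
  L_2(u) = (u - 3)(u - 6)(u - 8) / -4
  L_3(u) = (u - 3)(u - 6)(u - 7) / 10
Then g(u) = 65·L_0(u) + 512·L_1(u) + 801·L_2(u) + 1180·L_3(u).
Expanding and collecting terms gives g(u) = 2u^3 + 3u^2 - 4u - 4.
Check: g(6) = 512. ✓

g(u) = 2u^3 + 3u^2 - 4u - 4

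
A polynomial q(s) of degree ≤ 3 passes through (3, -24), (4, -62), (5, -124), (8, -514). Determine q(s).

q(s) = -s^3 - s + 6

Using the Lagrange interpolation formula with nodes 3, 4, 5, 8:
  L_0(s) = (s - 4)(s - 5)(s - 8) / -10
  L_1(s) = (s - 3)(s - 5)(s - 8) / 4
  L_2(s) = (s - 3)(s - 4)(s - 8) / -6
  L_3(s) = (s - 3)(s - 4)(s - 5) / 60
Then q(s) = -24·L_0(s) - 62·L_1(s) - 124·L_2(s) - 514·L_3(s).
Expanding and collecting terms gives q(s) = -s^3 - s + 6.
Check: q(3) = -24. ✓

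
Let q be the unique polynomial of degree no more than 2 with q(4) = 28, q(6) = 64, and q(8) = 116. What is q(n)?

q(n) = 2n^2 - 2n + 4

Write q(n) = an^2 + bn + c. Substituting each data point gives a linear system:
  16a + 4b + c = 28
  36a + 6b + c = 64
  64a + 8b + c = 116
Solving the system yields a = 2, b = -2, c = 4.
So q(n) = 2n^2 - 2n + 4.
Check: q(8) = 116. ✓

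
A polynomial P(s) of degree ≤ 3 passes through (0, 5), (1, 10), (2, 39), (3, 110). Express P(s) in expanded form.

Write P(s) = as^3 + bs^2 + cs + d. Substituting each data point gives a linear system:
  d = 5
  a + b + c + d = 10
  8a + 4b + 2c + d = 39
  27a + 9b + 3c + d = 110
Solving the system yields a = 3, b = 3, c = -1, d = 5.
So P(s) = 3s^3 + 3s^2 - s + 5.
Check: P(2) = 39. ✓

P(s) = 3s^3 + 3s^2 - s + 5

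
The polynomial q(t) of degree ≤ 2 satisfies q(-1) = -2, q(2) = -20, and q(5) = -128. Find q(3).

Using the Lagrange interpolation formula with nodes -1, 2, 5:
  L_0(t) = (t - 2)(t - 5) / 18
  L_1(t) = (t + 1)(t - 5) / -9
  L_2(t) = (t + 1)(t - 2) / 18
Then q(t) = -2·L_0(t) - 20·L_1(t) - 128·L_2(t).
Expanding and collecting terms gives q(t) = -5t² - t + 2.
Evaluating at t = 3: q(3) = -46.

-46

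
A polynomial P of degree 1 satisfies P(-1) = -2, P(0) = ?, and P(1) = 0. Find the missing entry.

The 2 known points determine the degree-1 polynomial uniquely.
Write P(u) = au + b. Substituting each data point gives a linear system:
  -a + b = -2
  a + b = 0
Solving the system yields a = 1, b = -1.
So P(u) = u - 1.
Then P(0) = -1.

-1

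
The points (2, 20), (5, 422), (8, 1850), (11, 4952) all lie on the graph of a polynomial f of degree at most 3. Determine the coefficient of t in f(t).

-1

Write f(t) = at^3 + bt^2 + ct + d. Substituting each data point gives a linear system:
  8a + 4b + 2c + d = 20
  125a + 25b + 5c + d = 422
  512a + 64b + 8c + d = 1850
  1331a + 121b + 11c + d = 4952
Solving the system yields a = 4, b = -3, c = -1, d = 2.
So f(t) = 4t³ - 3t² - t + 2.
The coefficient of t is -1.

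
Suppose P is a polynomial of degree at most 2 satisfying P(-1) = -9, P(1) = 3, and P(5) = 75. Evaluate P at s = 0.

Write P(s) = as^2 + bs + c. Substituting each data point gives a linear system:
  a - b + c = -9
  a + b + c = 3
  25a + 5b + c = 75
Solving the system yields a = 2, b = 6, c = -5.
So P(s) = 2s^2 + 6s - 5.
Then P(0) = -5.

-5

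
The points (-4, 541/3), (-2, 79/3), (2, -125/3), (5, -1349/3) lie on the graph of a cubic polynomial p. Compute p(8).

-5111/3

Using the Lagrange interpolation formula with nodes -4, -2, 2, 5:
  L_0(n) = (n + 2)(n - 2)(n - 5) / -108
  L_1(n) = (n + 4)(n - 2)(n - 5) / 56
  L_2(n) = (n + 4)(n + 2)(n - 5) / -72
  L_3(n) = (n + 4)(n + 2)(n - 2) / 189
Then p(n) = 541/3·L_0(n) + 79/3·L_1(n) - 125/3·L_2(n) - 1349/3·L_3(n).
Expanding and collecting terms gives p(n) = -3n³ - 2n² - 5n + 1/3.
Evaluating at n = 8: p(8) = -5111/3.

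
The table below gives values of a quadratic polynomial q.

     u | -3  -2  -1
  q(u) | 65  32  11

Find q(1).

Using the Lagrange interpolation formula with nodes -3, -2, -1:
  L_0(u) = (u + 2)(u + 1) / 2
  L_1(u) = (u + 3)(u + 1) / -1
  L_2(u) = (u + 3)(u + 2) / 2
Then q(u) = 65·L_0(u) + 32·L_1(u) + 11·L_2(u).
Expanding and collecting terms gives q(u) = 6u^2 - 3u + 2.
Evaluating at u = 1: q(1) = 5.

5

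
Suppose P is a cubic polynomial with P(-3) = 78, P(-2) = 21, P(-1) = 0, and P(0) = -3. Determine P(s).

P(s) = -3s^3 - 3

Write P(s) = as^3 + bs^2 + cs + d. Substituting each data point gives a linear system:
  -27a + 9b - 3c + d = 78
  -8a + 4b - 2c + d = 21
  -a + b - c + d = 0
  d = -3
Solving the system yields a = -3, b = 0, c = 0, d = -3.
So P(s) = -3s^3 - 3.
Check: P(0) = -3. ✓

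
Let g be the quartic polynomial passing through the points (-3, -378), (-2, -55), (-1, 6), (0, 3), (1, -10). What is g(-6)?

Forward differences of the values at n = -3, -2, -1, 0, 1:
  g  : -378  -55  6  3  -10
  Δ  : 323  61  -3  -13
  Δ^2: -262  -64  -10
  Δ^3: 198  54
  Δ^4: -144
The fourth differences are constant, confirming degree 4.
Interpolating (Newton forward form) and evaluating at n = -6 gives g(-6) = -7059.

-7059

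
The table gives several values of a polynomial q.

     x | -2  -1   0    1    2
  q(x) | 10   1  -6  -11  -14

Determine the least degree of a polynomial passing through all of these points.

Forward differences of the values at x = -2, -1, 0, 1, 2:
  q  : 10  1  -6  -11  -14
  Δ  : -9  -7  -5  -3
  Δ^2: 2  2  2
  Δ^3: 0  0
  Δ^4: 0
The second differences are constant (2) and nonzero, while all higher differences vanish, so the minimal degree is 2.

2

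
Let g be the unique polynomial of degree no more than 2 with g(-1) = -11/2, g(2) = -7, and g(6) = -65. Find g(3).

Write g(x) = ax^2 + bx + c. Substituting each data point gives a linear system:
  a - b + c = -11/2
  4a + 2b + c = -7
  36a + 6b + c = -65
Solving the system yields a = -2, b = 3/2, c = -2.
So g(x) = -2x^2 + (3/2)x - 2.
Then g(3) = -31/2.

-31/2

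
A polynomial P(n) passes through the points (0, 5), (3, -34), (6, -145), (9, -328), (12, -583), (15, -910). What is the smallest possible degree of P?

Forward differences of the values at n = 0, 3, 6, 9, 12, 15:
  P  : 5  -34  -145  -328  -583  -910
  Δ  : -39  -111  -183  -255  -327
  Δ^2: -72  -72  -72  -72
  Δ^3: 0  0  0
  Δ^4: 0  0
  Δ^5: 0
The second differences are constant (-72) and nonzero, while all higher differences vanish, so the minimal degree is 2.

2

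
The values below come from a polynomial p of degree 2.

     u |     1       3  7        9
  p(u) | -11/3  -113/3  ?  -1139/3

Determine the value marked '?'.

-677/3

The 3 known points determine the degree-2 polynomial uniquely.
Write p(u) = au^2 + bu + c. Substituting each data point gives a linear system:
  a + b + c = -11/3
  9a + 3b + c = -113/3
  81a + 9b + c = -1139/3
Solving the system yields a = -5, b = 3, c = -5/3.
So p(u) = -5u² + 3u - 5/3.
Then p(7) = -677/3.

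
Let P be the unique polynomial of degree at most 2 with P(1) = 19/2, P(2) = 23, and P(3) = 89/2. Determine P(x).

P(x) = 4x^2 + (3/2)x + 4

Write P(x) = ax^2 + bx + c. Substituting each data point gives a linear system:
  a + b + c = 19/2
  4a + 2b + c = 23
  9a + 3b + c = 89/2
Solving the system yields a = 4, b = 3/2, c = 4.
So P(x) = 4x^2 + (3/2)x + 4.
Check: P(2) = 23. ✓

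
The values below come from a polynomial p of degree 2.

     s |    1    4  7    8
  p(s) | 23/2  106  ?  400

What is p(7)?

617/2

The 3 known points determine the degree-2 polynomial uniquely.
Write p(s) = as^2 + bs + c. Substituting each data point gives a linear system:
  a + b + c = 23/2
  16a + 4b + c = 106
  64a + 8b + c = 400
Solving the system yields a = 6, b = 3/2, c = 4.
So p(s) = 6s^2 + (3/2)s + 4.
Then p(7) = 617/2.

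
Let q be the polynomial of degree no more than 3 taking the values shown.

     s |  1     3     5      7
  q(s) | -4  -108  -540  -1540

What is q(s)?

q(s) = -5s^3 + 4s^2 - 3s

Write q(s) = as^3 + bs^2 + cs + d. Substituting each data point gives a linear system:
  a + b + c + d = -4
  27a + 9b + 3c + d = -108
  125a + 25b + 5c + d = -540
  343a + 49b + 7c + d = -1540
Solving the system yields a = -5, b = 4, c = -3, d = 0.
So q(s) = -5s^3 + 4s^2 - 3s.
Check: q(5) = -540. ✓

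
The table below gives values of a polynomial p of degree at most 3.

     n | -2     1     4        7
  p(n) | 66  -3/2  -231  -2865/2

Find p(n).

Write p(n) = an^3 + bn^2 + cn + d. Substituting each data point gives a linear system:
  -8a + 4b - 2c + d = 66
  a + b + c + d = -3/2
  64a + 16b + 4c + d = -231
  343a + 49b + 7c + d = -2865/2
Solving the system yields a = -5, b = 6, c = -3/2, d = -1.
So p(n) = -5n^3 + 6n^2 - (3/2)n - 1.
Check: p(7) = -2865/2. ✓

p(n) = -5n^3 + 6n^2 - (3/2)n - 1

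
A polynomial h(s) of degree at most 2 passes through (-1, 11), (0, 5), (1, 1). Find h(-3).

29

Forward differences of the values at s = -1, 0, 1:
  h  : 11  5  1
  Δ  : -6  -4
  Δ^2: 2
The second differences are constant, confirming degree 2.
Interpolating (Newton forward form) and evaluating at s = -3 gives h(-3) = 29.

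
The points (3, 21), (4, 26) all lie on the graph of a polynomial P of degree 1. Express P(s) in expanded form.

Write P(s) = as + b. Substituting each data point gives a linear system:
  3a + b = 21
  4a + b = 26
Solving the system yields a = 5, b = 6.
So P(s) = 5s + 6.
Check: P(3) = 21. ✓

P(s) = 5s + 6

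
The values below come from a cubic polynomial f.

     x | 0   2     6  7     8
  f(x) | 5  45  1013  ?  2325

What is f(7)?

1580

The 4 known points determine the degree-3 polynomial uniquely.
Write f(x) = ax^3 + bx^2 + cx + d. Substituting each data point gives a linear system:
  d = 5
  8a + 4b + 2c + d = 45
  216a + 36b + 6c + d = 1013
  512a + 64b + 8c + d = 2325
Solving the system yields a = 4, b = 5, c = -6, d = 5.
So f(x) = 4x^3 + 5x^2 - 6x + 5.
Then f(7) = 1580.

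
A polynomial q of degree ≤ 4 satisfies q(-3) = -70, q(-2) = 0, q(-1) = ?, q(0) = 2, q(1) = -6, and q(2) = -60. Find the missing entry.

6

The 5 known points determine the degree-4 polynomial uniquely.
Write q(n) = an^4 + bn^3 + cn^2 + dn + e. Substituting each data point gives a linear system:
  81a - 27b + 9c - 3d + e = -70
  16a - 8b + 4c - 2d + e = 0
  e = 2
  a + b + c + d + e = -6
  16a + 8b + 4c + 2d + e = -60
Solving the system yields a = -2, b = -3, c = 0, d = -3, e = 2.
So q(n) = -2n⁴ - 3n³ - 3n + 2.
Then q(-1) = 6.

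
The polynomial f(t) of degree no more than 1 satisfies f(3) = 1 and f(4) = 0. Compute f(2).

2

Using the Lagrange interpolation formula with nodes 3, 4:
  L_0(t) = (t - 4) / -1
  L_1(t) = (t - 3) / 1
Then f(t) = 1·L_0(t) + 0·L_1(t).
Expanding and collecting terms gives f(t) = -t + 4.
Evaluating at t = 2: f(2) = 2.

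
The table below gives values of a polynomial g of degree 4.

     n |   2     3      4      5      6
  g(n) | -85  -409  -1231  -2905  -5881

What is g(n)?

g(n) = -4n^4 - 3n^3 - 2n^2 + 3n + 5

Write g(n) = an^4 + bn^3 + cn^2 + dn + e. Substituting each data point gives a linear system:
  16a + 8b + 4c + 2d + e = -85
  81a + 27b + 9c + 3d + e = -409
  256a + 64b + 16c + 4d + e = -1231
  625a + 125b + 25c + 5d + e = -2905
  1296a + 216b + 36c + 6d + e = -5881
Solving the system yields a = -4, b = -3, c = -2, d = 3, e = 5.
So g(n) = -4n^4 - 3n^3 - 2n^2 + 3n + 5.
Check: g(6) = -5881. ✓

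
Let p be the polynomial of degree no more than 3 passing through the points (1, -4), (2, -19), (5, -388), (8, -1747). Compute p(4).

Using the Lagrange interpolation formula with nodes 1, 2, 5, 8:
  L_0(t) = (t - 2)(t - 5)(t - 8) / -28
  L_1(t) = (t - 1)(t - 5)(t - 8) / 18
  L_2(t) = (t - 1)(t - 2)(t - 8) / -36
  L_3(t) = (t - 1)(t - 2)(t - 5) / 126
Then p(t) = -4·L_0(t) - 19·L_1(t) - 388·L_2(t) - 1747·L_3(t).
Expanding and collecting terms gives p(t) = -4t^3 + 5t^2 - 2t - 3.
Evaluating at t = 4: p(4) = -187.

-187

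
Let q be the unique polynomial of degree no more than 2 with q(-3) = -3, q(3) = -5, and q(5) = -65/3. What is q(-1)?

13/3

Using the Lagrange interpolation formula with nodes -3, 3, 5:
  L_0(n) = (n - 3)(n - 5) / 48
  L_1(n) = (n + 3)(n - 5) / -12
  L_2(n) = (n + 3)(n - 3) / 16
Then q(n) = -3·L_0(n) - 5·L_1(n) - 65/3·L_2(n).
Expanding and collecting terms gives q(n) = -n² - (1/3)n + 5.
Evaluating at n = -1: q(-1) = 13/3.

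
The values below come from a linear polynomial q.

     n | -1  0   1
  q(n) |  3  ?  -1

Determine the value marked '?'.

1

The 2 known points determine the degree-1 polynomial uniquely.
Write q(n) = an + b. Substituting each data point gives a linear system:
  -a + b = 3
  a + b = -1
Solving the system yields a = -2, b = 1.
So q(n) = -2n + 1.
Then q(0) = 1.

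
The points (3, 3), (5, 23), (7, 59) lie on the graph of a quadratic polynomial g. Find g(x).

g(x) = 2x^2 - 6x + 3

Write g(x) = ax^2 + bx + c. Substituting each data point gives a linear system:
  9a + 3b + c = 3
  25a + 5b + c = 23
  49a + 7b + c = 59
Solving the system yields a = 2, b = -6, c = 3.
So g(x) = 2x^2 - 6x + 3.
Check: g(3) = 3. ✓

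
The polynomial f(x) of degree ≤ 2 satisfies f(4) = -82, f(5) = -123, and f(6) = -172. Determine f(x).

Write f(x) = ax^2 + bx + c. Substituting each data point gives a linear system:
  16a + 4b + c = -82
  25a + 5b + c = -123
  36a + 6b + c = -172
Solving the system yields a = -4, b = -5, c = 2.
So f(x) = -4x^2 - 5x + 2.
Check: f(6) = -172. ✓

f(x) = -4x^2 - 5x + 2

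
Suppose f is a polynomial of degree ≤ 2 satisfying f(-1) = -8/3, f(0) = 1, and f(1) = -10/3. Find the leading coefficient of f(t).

Write f(t) = at^2 + bt + c. Substituting each data point gives a linear system:
  a - b + c = -8/3
  c = 1
  a + b + c = -10/3
Solving the system yields a = -4, b = -1/3, c = 1.
So f(t) = -4t² - (1/3)t + 1.
The leading coefficient is -4.

-4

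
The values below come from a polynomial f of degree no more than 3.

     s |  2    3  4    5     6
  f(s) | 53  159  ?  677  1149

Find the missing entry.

357

The 4 known points determine the degree-3 polynomial uniquely.
Write f(s) = as^3 + bs^2 + cs + d. Substituting each data point gives a linear system:
  8a + 4b + 2c + d = 53
  27a + 9b + 3c + d = 159
  125a + 25b + 5c + d = 677
  216a + 36b + 6c + d = 1149
Solving the system yields a = 5, b = 1, c = 6, d = -3.
So f(s) = 5s^3 + s^2 + 6s - 3.
Then f(4) = 357.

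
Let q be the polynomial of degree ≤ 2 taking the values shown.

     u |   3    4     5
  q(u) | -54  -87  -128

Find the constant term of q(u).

-3

Write q(u) = au^2 + bu + c. Substituting each data point gives a linear system:
  9a + 3b + c = -54
  16a + 4b + c = -87
  25a + 5b + c = -128
Solving the system yields a = -4, b = -5, c = -3.
So q(u) = -4u^2 - 5u - 3.
The constant term is -3.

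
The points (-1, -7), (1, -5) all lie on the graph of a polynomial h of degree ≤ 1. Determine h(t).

h(t) = t - 6

Write h(t) = at + b. Substituting each data point gives a linear system:
  -a + b = -7
  a + b = -5
Solving the system yields a = 1, b = -6.
So h(t) = t - 6.
Check: h(-1) = -7. ✓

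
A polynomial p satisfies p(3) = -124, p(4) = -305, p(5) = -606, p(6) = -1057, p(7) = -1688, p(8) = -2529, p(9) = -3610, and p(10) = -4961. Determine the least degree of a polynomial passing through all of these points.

Forward differences of the values at t = 3, 4, 5, 6, 7, 8, 9, 10:
  p  : -124  -305  -606  -1057  -1688  -2529  -3610  -4961
  Δ  : -181  -301  -451  -631  -841  -1081  -1351
  Δ^2: -120  -150  -180  -210  -240  -270
  Δ^3: -30  -30  -30  -30  -30
  Δ^4: 0  0  0  0
  Δ^5: 0  0  0
  Δ^6: 0  0
  Δ^7: 0
The third differences are constant (-30) and nonzero, while all higher differences vanish, so the minimal degree is 3.

3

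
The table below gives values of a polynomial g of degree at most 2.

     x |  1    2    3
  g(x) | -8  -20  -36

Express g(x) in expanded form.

Write g(x) = ax^2 + bx + c. Substituting each data point gives a linear system:
  a + b + c = -8
  4a + 2b + c = -20
  9a + 3b + c = -36
Solving the system yields a = -2, b = -6, c = 0.
So g(x) = -2x² - 6x.
Check: g(1) = -8. ✓

g(x) = -2x^2 - 6x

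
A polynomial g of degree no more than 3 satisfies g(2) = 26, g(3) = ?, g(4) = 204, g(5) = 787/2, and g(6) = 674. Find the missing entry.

175/2

The 4 known points determine the degree-3 polynomial uniquely.
Write g(x) = ax^3 + bx^2 + cx + d. Substituting each data point gives a linear system:
  8a + 4b + 2c + d = 26
  64a + 16b + 4c + d = 204
  125a + 25b + 5c + d = 787/2
  216a + 36b + 6c + d = 674
Solving the system yields a = 3, b = 1/2, c = 2, d = -4.
So g(x) = 3x^3 + (1/2)x^2 + 2x - 4.
Then g(3) = 175/2.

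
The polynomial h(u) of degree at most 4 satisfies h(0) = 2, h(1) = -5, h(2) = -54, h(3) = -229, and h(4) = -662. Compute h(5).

-1533

Write h(u) = au^4 + bu^3 + cu^2 + du + e. Substituting each data point gives a linear system:
  e = 2
  a + b + c + d + e = -5
  16a + 8b + 4c + 2d + e = -54
  81a + 27b + 9c + 3d + e = -229
  256a + 64b + 16c + 4d + e = -662
Solving the system yields a = -2, b = -2, c = -1, d = -2, e = 2.
So h(u) = -2u⁴ - 2u³ - u² - 2u + 2.
Then h(5) = -1533.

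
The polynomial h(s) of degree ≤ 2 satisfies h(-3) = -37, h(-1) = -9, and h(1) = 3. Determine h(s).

Write h(s) = as^2 + bs + c. Substituting each data point gives a linear system:
  9a - 3b + c = -37
  a - b + c = -9
  a + b + c = 3
Solving the system yields a = -2, b = 6, c = -1.
So h(s) = -2s^2 + 6s - 1.
Check: h(-1) = -9. ✓

h(s) = -2s^2 + 6s - 1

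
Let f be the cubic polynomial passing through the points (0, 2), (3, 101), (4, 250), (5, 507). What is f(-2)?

Using the Lagrange interpolation formula with nodes 0, 3, 4, 5:
  L_0(s) = (s - 3)(s - 4)(s - 5) / -60
  L_1(s) = s(s - 4)(s - 5) / 6
  L_2(s) = s(s - 3)(s - 5) / -4
  L_3(s) = s(s - 3)(s - 4) / 10
Then f(s) = 2·L_0(s) + 101·L_1(s) + 250·L_2(s) + 507·L_3(s).
Expanding and collecting terms gives f(s) = 5s^3 - 6s^2 + 6s + 2.
Evaluating at s = -2: f(-2) = -74.

-74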